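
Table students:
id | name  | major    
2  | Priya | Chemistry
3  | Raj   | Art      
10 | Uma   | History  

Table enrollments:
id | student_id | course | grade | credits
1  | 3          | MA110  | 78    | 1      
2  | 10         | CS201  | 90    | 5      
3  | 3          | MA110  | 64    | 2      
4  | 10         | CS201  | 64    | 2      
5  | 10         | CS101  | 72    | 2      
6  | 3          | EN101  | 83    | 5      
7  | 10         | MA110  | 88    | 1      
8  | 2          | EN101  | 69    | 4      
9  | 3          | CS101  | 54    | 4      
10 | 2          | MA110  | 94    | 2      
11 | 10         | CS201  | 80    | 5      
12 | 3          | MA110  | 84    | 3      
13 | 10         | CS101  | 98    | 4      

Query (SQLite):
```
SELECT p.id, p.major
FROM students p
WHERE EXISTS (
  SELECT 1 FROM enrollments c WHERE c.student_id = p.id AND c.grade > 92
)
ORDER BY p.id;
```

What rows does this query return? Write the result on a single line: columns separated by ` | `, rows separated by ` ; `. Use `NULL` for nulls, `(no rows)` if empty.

2 | Chemistry ; 10 | History

For each students row, check whether any enrollments with matching student_id has grade > 92.
Keep rows where that is true.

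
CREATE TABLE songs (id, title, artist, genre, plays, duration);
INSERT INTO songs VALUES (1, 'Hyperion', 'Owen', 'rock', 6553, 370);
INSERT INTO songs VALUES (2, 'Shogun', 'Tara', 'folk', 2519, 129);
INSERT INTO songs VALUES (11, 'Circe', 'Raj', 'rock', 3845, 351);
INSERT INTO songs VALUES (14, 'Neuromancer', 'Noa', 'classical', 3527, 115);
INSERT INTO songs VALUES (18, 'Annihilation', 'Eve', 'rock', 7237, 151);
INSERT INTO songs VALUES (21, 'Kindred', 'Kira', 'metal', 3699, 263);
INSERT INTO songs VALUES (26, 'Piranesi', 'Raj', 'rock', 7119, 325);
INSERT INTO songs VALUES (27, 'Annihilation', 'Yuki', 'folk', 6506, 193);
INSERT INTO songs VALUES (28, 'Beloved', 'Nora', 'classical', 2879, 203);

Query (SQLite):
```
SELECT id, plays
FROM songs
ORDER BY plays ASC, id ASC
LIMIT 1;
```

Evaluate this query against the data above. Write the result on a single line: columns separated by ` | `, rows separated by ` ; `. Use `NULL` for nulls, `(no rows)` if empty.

2 | 2519

Sort by plays asc, tiebreak id asc: (2519, id=2), (2879, id=28), (3527, id=14), (3699, id=21) …. Take first 1.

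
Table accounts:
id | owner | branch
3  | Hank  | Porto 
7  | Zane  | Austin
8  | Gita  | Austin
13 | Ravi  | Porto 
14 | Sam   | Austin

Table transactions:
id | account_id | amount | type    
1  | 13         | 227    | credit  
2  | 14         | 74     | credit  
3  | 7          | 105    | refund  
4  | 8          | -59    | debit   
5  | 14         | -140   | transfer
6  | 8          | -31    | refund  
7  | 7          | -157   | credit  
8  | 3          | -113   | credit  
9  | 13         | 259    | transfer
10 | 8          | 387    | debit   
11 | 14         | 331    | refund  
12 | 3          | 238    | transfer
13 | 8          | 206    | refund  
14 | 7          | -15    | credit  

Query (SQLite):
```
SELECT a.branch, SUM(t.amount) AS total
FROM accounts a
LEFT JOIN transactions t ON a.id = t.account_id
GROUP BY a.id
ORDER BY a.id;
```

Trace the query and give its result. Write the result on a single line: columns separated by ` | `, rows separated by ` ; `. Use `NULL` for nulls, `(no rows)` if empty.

Porto | 125 ; Austin | -67 ; Austin | 503 ; Porto | 486 ; Austin | 265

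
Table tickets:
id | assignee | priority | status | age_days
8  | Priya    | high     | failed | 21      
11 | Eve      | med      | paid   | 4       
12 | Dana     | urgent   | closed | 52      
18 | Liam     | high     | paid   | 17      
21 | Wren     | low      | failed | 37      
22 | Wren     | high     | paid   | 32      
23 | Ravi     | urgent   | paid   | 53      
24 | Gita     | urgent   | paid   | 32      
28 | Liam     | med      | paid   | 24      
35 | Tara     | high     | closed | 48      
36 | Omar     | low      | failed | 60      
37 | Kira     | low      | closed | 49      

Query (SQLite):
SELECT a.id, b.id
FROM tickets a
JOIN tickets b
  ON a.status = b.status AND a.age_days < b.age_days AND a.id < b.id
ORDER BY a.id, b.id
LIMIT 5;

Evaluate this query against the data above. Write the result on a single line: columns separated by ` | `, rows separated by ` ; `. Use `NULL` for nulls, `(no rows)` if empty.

Pairs (a,b) with same status, a.age_days < b.age_days, a.id < b.id.
status groups: closed:{12,35,37} failed:{8,21,36} paid:{11,18,22,23,24,28}
Ordered by (a.id, b.id); first 5.

8 | 21 ; 8 | 36 ; 11 | 18 ; 11 | 22 ; 11 | 23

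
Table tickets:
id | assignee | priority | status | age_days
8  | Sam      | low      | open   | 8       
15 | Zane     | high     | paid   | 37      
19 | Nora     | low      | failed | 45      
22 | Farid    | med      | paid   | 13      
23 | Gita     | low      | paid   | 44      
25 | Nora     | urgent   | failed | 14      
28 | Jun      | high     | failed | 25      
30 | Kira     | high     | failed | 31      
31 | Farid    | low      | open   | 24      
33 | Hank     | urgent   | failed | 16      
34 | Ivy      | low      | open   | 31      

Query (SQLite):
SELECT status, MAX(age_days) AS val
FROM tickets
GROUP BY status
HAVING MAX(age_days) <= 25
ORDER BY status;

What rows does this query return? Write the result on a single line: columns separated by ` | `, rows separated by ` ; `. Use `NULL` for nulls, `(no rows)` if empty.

Partition tickets by status; compute MAX(age_days) within each group.
HAVING: keep groups where MAX(age_days) <= 25.
  failed: ids {19, 25, 28, 30, 33} → MAX(age_days)=45
  open: ids {8, 31, 34} → MAX(age_days)=31
  paid: ids {15, 22, 23} → MAX(age_days)=44

(no rows)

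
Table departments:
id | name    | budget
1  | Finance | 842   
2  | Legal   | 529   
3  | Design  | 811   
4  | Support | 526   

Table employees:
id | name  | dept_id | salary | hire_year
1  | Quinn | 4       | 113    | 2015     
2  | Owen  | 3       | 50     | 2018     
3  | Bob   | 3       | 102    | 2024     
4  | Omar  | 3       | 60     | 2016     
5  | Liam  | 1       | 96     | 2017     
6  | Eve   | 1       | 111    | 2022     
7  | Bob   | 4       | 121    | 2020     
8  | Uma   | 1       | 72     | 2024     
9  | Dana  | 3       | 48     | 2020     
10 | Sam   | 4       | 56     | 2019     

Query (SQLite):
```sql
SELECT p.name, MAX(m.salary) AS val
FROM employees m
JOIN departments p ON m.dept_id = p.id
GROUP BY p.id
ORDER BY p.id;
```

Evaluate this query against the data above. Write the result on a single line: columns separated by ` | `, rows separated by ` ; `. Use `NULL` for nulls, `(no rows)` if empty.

Finance | 111 ; Design | 102 ; Support | 121

Join each employees row to its departments via dept_id.
Group joined rows by departments.id; compute MAX(m.salary) per group.
  1: ids {5, 6, 8} → MAX(m.salary)=111
  3: ids {2, 3, 4, 9} → MAX(m.salary)=102
  4: ids {1, 7, 10} → MAX(m.salary)=121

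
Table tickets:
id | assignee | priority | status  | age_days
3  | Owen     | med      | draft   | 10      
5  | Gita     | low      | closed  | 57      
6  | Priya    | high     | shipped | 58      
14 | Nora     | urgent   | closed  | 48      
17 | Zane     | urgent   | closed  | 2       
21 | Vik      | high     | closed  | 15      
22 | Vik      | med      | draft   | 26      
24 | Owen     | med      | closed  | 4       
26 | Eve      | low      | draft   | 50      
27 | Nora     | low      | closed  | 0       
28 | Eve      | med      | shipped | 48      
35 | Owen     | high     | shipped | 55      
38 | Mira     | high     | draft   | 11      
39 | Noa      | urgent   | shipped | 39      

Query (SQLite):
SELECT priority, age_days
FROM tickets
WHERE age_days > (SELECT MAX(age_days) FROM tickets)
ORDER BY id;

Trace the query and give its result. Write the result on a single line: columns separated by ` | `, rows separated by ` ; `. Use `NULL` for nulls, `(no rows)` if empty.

Scalar subquery: MAX(age_days) over all tickets rows = 58.
Keep rows where age_days > that value.

(no rows)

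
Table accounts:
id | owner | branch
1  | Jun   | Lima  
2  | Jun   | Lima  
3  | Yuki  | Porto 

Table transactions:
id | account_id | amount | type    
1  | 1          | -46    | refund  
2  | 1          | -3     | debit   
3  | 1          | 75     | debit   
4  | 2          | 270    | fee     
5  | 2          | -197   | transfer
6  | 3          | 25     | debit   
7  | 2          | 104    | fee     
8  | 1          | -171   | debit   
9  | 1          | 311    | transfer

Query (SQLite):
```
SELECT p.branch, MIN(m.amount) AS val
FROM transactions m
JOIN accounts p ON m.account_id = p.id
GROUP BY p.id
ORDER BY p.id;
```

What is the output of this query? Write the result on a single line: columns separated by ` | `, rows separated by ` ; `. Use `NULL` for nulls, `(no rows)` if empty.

Join each transactions row to its accounts via account_id.
Group joined rows by accounts.id; compute MIN(m.amount) per group.
  1: ids {1, 2, 3, 8, 9} → MIN(m.amount)=-171
  2: ids {4, 5, 7} → MIN(m.amount)=-197
  3: ids {6} → MIN(m.amount)=25

Lima | -171 ; Lima | -197 ; Porto | 25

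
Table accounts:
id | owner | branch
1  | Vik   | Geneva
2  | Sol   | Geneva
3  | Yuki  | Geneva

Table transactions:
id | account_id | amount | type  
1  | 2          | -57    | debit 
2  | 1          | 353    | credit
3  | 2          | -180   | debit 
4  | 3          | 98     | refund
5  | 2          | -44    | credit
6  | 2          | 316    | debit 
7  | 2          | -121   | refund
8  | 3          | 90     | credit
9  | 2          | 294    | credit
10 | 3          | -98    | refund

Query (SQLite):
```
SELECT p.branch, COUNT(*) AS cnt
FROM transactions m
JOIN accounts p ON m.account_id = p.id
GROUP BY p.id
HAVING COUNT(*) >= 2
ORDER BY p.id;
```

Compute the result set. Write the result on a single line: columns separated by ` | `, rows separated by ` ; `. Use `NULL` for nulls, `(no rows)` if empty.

Join each transactions row to its accounts via account_id.
Group joined rows by accounts.id; compute COUNT(*) per group.
HAVING: keep groups with count ≥ 2.
  1: ids {2} → COUNT(*)=1
  2: ids {1, 3, 5, 6, 7, 9} → COUNT(*)=6
  3: ids {4, 8, 10} → COUNT(*)=3

Geneva | 6 ; Geneva | 3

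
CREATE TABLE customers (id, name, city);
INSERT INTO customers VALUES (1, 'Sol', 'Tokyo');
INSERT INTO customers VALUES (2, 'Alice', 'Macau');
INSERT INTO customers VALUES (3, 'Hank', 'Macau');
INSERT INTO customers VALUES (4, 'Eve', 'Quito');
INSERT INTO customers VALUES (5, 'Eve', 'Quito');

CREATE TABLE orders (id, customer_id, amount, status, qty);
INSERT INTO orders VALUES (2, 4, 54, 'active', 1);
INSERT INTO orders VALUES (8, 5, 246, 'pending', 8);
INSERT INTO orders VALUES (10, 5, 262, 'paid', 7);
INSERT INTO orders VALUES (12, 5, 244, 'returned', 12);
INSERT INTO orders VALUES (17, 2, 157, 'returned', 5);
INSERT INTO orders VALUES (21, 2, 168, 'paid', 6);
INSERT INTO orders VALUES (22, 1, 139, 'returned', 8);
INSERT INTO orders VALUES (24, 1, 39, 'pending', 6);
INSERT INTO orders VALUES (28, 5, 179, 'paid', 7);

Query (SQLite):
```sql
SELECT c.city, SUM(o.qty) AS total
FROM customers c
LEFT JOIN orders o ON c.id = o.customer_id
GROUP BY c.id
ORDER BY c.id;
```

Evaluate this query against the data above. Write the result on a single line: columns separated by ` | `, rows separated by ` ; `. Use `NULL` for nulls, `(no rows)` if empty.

LEFT JOIN keeps every customers row; unmatched ones get NULL for orders columns.
Group by customers.id and compute SUM(o.qty). SUM over an all-NULL group is NULL.
  1: ids {22, 24} → SUM(o.qty)=14
  2: ids {17, 21} → SUM(o.qty)=11
  3: ids {—} → SUM(o.qty)=NULL
  4: ids {2} → SUM(o.qty)=1
  5: ids {8, 10, 12, 28} → SUM(o.qty)=34

Tokyo | 14 ; Macau | 11 ; Macau | NULL ; Quito | 1 ; Quito | 34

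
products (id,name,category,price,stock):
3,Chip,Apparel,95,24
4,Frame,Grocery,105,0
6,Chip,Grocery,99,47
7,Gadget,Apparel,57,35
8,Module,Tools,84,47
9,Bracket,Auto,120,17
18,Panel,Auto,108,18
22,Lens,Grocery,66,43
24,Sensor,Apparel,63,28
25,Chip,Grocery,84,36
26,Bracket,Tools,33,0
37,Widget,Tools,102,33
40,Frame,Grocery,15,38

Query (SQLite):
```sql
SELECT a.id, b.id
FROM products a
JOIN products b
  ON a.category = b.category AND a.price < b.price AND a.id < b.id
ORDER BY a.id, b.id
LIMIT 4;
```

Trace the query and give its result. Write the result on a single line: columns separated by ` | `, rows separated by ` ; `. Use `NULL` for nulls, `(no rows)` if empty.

7 | 24 ; 8 | 37 ; 22 | 25 ; 26 | 37

Pairs (a,b) with same category, a.price < b.price, a.id < b.id.
category groups: Apparel:{3,7,24} Auto:{9,18} Grocery:{4,6,22,25,40} Tools:{8,26,37}
Ordered by (a.id, b.id); first 4.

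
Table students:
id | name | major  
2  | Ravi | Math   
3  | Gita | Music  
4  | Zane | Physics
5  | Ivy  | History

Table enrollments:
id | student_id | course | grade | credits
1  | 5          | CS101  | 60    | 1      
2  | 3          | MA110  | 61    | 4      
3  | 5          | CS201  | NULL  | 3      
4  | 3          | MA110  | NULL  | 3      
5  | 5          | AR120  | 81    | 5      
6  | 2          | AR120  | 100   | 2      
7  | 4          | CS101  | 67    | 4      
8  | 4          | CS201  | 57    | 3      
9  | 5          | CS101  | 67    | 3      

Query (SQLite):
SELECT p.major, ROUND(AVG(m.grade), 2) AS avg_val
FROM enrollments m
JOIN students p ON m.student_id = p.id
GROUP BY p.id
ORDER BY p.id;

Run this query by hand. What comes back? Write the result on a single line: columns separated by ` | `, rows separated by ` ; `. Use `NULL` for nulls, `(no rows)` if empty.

Math | 100 ; Music | 61 ; Physics | 62 ; History | 69.33

Join each enrollments row to its students via student_id.
Group joined rows by students.id; compute ROUND(AVG(m.grade), 2) per group.
  2: ids {6} → ROUND(AVG(m.grade), 2)=100
  3: ids {2, 4} → ROUND(AVG(m.grade), 2)=61
  4: ids {7, 8} → ROUND(AVG(m.grade), 2)=62
  5: ids {1, 3, 5, 9} → ROUND(AVG(m.grade), 2)=69.33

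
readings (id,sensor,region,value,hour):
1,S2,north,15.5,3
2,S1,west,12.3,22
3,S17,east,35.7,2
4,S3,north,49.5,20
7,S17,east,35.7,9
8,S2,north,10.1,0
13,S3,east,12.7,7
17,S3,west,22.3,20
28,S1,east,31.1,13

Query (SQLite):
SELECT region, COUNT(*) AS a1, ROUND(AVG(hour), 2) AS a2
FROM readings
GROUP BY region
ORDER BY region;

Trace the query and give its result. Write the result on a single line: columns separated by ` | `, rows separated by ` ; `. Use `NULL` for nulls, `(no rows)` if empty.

east | 4 | 7.75 ; north | 3 | 7.67 ; west | 2 | 21

Group readings by region.
Per group compute: COUNT(*), ROUND(AVG(hour), 2).
  east: ids {3, 7, 13, 28} → COUNT(*)=4, ROUND(AVG(hour), 2)=7.75
  north: ids {1, 4, 8} → COUNT(*)=3, ROUND(AVG(hour), 2)=7.67
  west: ids {2, 17} → COUNT(*)=2, ROUND(AVG(hour), 2)=21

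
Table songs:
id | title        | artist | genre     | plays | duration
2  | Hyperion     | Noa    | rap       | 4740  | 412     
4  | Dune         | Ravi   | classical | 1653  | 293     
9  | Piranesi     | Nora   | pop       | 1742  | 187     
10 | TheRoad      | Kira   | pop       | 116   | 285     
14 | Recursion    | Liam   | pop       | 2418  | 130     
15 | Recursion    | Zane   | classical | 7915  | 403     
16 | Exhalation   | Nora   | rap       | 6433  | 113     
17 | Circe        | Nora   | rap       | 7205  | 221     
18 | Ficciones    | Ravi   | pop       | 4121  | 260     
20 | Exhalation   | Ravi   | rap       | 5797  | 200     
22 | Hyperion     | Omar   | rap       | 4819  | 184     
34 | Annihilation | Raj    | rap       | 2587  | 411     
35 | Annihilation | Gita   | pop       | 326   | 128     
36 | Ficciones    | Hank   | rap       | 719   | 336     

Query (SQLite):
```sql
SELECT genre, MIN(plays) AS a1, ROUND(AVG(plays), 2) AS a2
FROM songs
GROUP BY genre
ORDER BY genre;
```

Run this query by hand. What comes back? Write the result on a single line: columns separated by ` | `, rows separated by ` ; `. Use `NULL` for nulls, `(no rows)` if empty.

Group songs by genre.
Per group compute: MIN(plays), ROUND(AVG(plays), 2).
  classical: ids {4, 15} → MIN(plays)=1653, ROUND(AVG(plays), 2)=4784
  pop: ids {9, 10, 14, 18, 35} → MIN(plays)=116, ROUND(AVG(plays), 2)=1744.6
  rap: ids {2, 16, 17, 20, 22, 34, 36} → MIN(plays)=719, ROUND(AVG(plays), 2)=4614.29

classical | 1653 | 4784 ; pop | 116 | 1744.6 ; rap | 719 | 4614.29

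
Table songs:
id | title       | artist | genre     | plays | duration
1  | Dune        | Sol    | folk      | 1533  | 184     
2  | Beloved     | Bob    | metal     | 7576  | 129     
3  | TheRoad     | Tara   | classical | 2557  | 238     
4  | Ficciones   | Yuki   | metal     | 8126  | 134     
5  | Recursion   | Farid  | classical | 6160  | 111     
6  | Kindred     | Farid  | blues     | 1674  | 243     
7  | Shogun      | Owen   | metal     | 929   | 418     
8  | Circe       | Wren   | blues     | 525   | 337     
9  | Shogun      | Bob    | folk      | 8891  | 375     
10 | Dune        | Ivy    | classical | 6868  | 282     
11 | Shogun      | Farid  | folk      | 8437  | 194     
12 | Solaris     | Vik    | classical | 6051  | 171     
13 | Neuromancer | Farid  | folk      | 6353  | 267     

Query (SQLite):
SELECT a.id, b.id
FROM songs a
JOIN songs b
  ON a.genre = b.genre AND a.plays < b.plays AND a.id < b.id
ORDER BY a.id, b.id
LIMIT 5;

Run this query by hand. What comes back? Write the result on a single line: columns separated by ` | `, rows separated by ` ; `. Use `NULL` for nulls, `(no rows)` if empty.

1 | 9 ; 1 | 11 ; 1 | 13 ; 2 | 4 ; 3 | 5

Pairs (a,b) with same genre, a.plays < b.plays, a.id < b.id.
genre groups: blues:{6,8} classical:{3,5,10,12} folk:{1,9,11,13} metal:{2,4,7}
Ordered by (a.id, b.id); first 5.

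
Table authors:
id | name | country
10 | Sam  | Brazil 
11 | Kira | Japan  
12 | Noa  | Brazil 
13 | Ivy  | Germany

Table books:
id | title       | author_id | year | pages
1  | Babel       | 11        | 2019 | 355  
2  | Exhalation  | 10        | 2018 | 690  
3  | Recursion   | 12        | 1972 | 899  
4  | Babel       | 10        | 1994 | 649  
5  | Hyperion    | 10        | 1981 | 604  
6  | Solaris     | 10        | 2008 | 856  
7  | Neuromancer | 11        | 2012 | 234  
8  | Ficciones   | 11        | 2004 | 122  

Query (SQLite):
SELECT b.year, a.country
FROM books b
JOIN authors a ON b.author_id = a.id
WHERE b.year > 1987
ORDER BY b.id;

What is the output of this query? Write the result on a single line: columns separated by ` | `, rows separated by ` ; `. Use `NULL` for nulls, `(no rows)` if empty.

2019 | Japan ; 2018 | Brazil ; 1994 | Brazil ; 2008 | Brazil ; 2012 | Japan ; 2004 | Japan

Each books row matches the authors row where author_id = authors.id.
Then keep rows with b.year > 1987.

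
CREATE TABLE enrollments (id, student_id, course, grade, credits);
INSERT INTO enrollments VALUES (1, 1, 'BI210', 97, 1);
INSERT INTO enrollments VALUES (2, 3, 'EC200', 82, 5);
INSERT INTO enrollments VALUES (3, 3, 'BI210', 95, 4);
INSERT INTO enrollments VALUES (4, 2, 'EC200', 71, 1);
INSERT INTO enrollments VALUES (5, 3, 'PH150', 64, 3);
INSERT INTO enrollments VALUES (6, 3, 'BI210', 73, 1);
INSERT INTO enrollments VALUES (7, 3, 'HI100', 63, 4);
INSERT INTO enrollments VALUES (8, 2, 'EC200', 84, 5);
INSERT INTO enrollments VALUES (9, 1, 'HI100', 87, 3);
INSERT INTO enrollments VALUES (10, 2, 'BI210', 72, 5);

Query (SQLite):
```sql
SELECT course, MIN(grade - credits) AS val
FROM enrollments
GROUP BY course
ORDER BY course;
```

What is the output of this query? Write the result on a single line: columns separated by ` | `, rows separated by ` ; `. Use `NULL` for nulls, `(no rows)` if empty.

For each row compute grade - credits.
Group by course; take MIN of the expression per group.
  BI210: ids {1, 3, 6, 10} → MIN(grade - credits)=67
  EC200: ids {2, 4, 8} → MIN(grade - credits)=70
  HI100: ids {7, 9} → MIN(grade - credits)=59
  PH150: ids {5} → MIN(grade - credits)=61

BI210 | 67 ; EC200 | 70 ; HI100 | 59 ; PH150 | 61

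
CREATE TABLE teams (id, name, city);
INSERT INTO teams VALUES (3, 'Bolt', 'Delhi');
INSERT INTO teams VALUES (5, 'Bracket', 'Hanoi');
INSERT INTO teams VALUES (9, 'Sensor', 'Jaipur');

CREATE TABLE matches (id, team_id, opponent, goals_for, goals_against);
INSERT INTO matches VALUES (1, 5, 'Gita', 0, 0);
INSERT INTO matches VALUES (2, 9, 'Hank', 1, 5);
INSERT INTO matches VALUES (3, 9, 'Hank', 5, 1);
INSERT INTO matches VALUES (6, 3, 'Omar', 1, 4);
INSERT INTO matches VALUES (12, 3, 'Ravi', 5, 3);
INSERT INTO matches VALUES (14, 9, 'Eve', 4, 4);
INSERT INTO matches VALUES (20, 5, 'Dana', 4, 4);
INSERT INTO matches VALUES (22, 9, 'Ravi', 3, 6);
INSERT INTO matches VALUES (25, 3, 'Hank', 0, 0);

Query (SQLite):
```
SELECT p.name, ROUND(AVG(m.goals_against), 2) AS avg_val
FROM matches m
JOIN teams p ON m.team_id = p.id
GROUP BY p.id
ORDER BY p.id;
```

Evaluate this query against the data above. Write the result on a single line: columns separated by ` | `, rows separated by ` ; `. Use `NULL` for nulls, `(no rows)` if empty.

Bolt | 2.33 ; Bracket | 2 ; Sensor | 4

Join each matches row to its teams via team_id.
Group joined rows by teams.id; compute ROUND(AVG(m.goals_against), 2) per group.
  3: ids {6, 12, 25} → ROUND(AVG(m.goals_against), 2)=2.33
  5: ids {1, 20} → ROUND(AVG(m.goals_against), 2)=2
  9: ids {2, 3, 14, 22} → ROUND(AVG(m.goals_against), 2)=4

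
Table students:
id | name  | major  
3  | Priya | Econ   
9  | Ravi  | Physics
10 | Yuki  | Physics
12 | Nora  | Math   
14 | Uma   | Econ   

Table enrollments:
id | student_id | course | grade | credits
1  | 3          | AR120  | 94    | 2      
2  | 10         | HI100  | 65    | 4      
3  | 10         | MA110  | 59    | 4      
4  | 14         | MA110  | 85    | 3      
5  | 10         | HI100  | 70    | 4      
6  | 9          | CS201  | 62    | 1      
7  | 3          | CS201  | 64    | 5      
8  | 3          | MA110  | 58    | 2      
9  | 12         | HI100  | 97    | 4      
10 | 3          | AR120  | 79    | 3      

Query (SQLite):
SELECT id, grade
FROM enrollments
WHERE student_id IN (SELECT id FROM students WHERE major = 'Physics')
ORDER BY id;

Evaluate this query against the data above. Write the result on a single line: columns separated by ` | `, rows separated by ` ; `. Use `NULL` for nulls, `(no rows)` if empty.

Inner query: students.id where major = 'Physics'.
Outer: keep enrollments rows whose student_id is in that set.
Inner query → {9, 10}

2 | 65 ; 3 | 59 ; 5 | 70 ; 6 | 62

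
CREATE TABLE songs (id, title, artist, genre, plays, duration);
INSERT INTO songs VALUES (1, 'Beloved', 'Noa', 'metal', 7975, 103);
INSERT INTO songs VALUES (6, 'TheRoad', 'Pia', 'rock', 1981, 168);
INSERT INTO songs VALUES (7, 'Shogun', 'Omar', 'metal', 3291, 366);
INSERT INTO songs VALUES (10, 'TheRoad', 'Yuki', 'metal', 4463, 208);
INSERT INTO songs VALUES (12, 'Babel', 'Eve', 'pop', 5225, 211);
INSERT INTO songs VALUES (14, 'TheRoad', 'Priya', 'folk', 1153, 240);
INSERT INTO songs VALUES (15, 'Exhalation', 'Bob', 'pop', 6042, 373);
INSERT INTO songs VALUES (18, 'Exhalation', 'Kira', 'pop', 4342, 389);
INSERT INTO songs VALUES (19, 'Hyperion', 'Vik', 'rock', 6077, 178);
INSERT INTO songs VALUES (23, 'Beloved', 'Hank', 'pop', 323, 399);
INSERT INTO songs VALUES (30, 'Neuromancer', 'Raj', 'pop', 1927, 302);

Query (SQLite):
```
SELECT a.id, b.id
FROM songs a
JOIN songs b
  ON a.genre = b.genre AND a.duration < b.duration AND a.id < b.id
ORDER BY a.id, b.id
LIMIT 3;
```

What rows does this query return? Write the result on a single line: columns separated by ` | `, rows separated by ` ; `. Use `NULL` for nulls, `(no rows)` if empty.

1 | 7 ; 1 | 10 ; 6 | 19

Pairs (a,b) with same genre, a.duration < b.duration, a.id < b.id.
genre groups: folk:{14} metal:{1,7,10} pop:{12,15,18,23,30} rock:{6,19}
Ordered by (a.id, b.id); first 3.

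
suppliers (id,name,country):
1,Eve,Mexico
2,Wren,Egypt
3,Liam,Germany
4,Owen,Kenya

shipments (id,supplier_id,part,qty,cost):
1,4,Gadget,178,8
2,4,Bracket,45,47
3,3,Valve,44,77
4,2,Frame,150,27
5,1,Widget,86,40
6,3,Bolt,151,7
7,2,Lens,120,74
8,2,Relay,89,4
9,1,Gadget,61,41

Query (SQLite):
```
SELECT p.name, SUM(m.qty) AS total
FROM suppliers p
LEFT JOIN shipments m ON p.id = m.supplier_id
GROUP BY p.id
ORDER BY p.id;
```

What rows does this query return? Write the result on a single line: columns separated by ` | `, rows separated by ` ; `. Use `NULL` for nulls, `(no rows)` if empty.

LEFT JOIN keeps every suppliers row; unmatched ones get NULL for shipments columns.
Group by suppliers.id and compute SUM(m.qty). SUM over an all-NULL group is NULL.
  1: ids {5, 9} → SUM(m.qty)=147
  2: ids {4, 7, 8} → SUM(m.qty)=359
  3: ids {3, 6} → SUM(m.qty)=195
  4: ids {1, 2} → SUM(m.qty)=223

Eve | 147 ; Wren | 359 ; Liam | 195 ; Owen | 223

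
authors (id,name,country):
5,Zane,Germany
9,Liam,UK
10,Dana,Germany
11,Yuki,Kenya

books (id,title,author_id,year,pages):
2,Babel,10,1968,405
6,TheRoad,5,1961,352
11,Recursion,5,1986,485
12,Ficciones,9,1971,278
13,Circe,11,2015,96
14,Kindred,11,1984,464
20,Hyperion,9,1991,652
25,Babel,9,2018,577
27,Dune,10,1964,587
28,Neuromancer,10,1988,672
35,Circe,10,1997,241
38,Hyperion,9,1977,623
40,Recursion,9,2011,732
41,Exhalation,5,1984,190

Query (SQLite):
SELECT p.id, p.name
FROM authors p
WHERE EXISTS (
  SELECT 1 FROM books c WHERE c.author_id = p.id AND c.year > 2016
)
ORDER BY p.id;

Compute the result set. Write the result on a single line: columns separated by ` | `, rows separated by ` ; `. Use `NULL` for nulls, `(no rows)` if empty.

9 | Liam

For each authors row, check whether any books with matching author_id has year > 2016.
Keep rows where that is true.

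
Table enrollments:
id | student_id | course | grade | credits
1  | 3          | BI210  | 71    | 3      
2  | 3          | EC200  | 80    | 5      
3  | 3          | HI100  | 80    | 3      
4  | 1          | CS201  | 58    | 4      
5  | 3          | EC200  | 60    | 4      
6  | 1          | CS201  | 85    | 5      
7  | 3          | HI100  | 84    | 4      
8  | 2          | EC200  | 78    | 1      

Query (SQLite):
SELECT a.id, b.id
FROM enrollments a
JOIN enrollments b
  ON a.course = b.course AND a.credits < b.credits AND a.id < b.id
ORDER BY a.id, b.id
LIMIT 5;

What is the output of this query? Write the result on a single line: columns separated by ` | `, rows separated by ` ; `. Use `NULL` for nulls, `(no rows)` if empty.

3 | 7 ; 4 | 6

Pairs (a,b) with same course, a.credits < b.credits, a.id < b.id.
course groups: BI210:{1} CS201:{4,6} EC200:{2,5,8} HI100:{3,7}
Ordered by (a.id, b.id); first 5.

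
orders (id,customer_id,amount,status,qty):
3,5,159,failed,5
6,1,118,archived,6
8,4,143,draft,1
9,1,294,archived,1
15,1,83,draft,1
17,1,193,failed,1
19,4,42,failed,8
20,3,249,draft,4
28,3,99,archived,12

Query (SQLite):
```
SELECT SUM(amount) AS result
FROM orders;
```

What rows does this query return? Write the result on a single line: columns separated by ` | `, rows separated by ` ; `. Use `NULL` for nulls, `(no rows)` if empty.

All amount values: [159, 118, 143, 294, 83, 193, 42, 249, 99].
SUM of non-NULL values = 1380.

1380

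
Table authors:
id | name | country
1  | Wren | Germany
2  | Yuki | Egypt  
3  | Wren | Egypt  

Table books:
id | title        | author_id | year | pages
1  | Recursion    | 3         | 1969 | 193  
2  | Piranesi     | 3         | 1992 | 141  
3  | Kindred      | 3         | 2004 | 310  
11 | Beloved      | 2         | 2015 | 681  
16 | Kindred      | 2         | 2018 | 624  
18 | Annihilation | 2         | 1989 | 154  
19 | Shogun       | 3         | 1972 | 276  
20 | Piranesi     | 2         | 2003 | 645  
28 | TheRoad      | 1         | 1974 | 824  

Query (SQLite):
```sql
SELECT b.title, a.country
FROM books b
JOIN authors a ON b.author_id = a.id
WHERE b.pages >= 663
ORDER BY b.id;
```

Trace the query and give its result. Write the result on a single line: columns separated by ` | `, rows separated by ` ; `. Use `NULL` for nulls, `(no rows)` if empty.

Each books row matches the authors row where author_id = authors.id.
Then keep rows with b.pages >= 663.

Beloved | Egypt ; TheRoad | Germany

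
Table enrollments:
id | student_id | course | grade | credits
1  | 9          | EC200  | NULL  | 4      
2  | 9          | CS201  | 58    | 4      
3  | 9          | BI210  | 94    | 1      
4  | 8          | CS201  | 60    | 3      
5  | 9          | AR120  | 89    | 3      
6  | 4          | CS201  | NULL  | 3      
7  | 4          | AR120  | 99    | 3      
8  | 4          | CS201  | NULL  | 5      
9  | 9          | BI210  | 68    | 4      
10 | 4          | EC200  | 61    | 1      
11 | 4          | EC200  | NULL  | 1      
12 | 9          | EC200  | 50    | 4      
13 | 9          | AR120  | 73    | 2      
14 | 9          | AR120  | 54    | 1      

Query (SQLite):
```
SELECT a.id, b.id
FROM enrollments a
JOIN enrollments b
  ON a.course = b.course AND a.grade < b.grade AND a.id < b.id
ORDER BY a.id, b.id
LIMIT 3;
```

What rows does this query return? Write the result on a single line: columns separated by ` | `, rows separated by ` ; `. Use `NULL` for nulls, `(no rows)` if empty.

2 | 4 ; 5 | 7

Pairs (a,b) with same course, a.grade < b.grade, a.id < b.id.
course groups: AR120:{5,7,13,14} BI210:{3,9} CS201:{2,4,6,8} EC200:{1,10,11,12}
Ordered by (a.id, b.id); first 3.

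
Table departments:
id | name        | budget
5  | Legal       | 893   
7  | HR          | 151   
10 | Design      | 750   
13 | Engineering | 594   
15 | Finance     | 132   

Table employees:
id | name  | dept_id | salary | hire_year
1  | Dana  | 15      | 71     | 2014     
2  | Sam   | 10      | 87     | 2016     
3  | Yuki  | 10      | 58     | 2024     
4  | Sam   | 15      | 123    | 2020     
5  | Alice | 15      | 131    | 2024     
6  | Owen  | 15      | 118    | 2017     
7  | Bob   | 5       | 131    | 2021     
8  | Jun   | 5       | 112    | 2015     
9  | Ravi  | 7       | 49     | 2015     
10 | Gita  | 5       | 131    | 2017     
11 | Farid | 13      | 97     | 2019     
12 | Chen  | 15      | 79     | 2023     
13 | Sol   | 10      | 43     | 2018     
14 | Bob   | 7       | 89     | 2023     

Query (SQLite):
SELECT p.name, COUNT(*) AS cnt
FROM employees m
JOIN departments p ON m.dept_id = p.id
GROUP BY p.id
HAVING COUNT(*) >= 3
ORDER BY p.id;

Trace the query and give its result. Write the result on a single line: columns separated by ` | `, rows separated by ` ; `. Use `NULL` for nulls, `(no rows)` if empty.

Join each employees row to its departments via dept_id.
Group joined rows by departments.id; compute COUNT(*) per group.
HAVING: keep groups with count ≥ 3.
  5: ids {7, 8, 10} → COUNT(*)=3
  7: ids {9, 14} → COUNT(*)=2
  10: ids {2, 3, 13} → COUNT(*)=3
  13: ids {11} → COUNT(*)=1
  15: ids {1, 4, 5, 6, 12} → COUNT(*)=5

Legal | 3 ; Design | 3 ; Finance | 5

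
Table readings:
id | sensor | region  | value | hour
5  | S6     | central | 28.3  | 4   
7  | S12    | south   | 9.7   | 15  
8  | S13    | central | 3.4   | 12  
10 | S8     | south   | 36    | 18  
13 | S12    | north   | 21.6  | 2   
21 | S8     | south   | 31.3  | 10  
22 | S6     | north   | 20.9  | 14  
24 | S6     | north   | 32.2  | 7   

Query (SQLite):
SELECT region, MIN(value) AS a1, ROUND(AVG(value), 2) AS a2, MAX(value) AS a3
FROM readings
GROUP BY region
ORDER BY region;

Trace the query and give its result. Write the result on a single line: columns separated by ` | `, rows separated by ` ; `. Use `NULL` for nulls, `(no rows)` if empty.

central | 3.4 | 15.85 | 28.3 ; north | 20.9 | 24.9 | 32.2 ; south | 9.7 | 25.67 | 36

Group readings by region.
Per group compute: MIN(value), ROUND(AVG(value), 2), MAX(value).
  central: ids {5, 8} → MIN(value)=3.4, ROUND(AVG(value), 2)=15.85, MAX(value)=28.3
  north: ids {13, 22, 24} → MIN(value)=20.9, ROUND(AVG(value), 2)=24.9, MAX(value)=32.2
  south: ids {7, 10, 21} → MIN(value)=9.7, ROUND(AVG(value), 2)=25.67, MAX(value)=36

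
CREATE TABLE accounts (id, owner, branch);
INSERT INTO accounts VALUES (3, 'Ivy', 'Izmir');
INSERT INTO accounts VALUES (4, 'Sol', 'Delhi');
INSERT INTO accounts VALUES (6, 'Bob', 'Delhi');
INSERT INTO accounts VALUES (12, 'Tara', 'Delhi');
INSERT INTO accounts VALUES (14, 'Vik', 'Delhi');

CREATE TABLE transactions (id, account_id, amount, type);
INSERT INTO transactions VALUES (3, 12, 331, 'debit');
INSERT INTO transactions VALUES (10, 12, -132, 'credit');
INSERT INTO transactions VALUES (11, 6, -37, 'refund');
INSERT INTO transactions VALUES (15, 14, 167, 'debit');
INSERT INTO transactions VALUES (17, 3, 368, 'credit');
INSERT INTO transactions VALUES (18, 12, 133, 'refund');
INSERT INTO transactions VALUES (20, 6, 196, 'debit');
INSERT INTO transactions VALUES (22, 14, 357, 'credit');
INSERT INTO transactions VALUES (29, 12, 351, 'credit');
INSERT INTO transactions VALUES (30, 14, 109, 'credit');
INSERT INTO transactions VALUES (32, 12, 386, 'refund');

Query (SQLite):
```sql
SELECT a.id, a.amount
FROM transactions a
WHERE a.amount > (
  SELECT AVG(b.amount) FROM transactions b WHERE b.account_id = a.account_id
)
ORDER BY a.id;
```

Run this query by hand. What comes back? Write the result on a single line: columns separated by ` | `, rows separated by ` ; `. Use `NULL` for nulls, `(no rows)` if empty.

3 | 331 ; 20 | 196 ; 22 | 357 ; 29 | 351 ; 32 | 386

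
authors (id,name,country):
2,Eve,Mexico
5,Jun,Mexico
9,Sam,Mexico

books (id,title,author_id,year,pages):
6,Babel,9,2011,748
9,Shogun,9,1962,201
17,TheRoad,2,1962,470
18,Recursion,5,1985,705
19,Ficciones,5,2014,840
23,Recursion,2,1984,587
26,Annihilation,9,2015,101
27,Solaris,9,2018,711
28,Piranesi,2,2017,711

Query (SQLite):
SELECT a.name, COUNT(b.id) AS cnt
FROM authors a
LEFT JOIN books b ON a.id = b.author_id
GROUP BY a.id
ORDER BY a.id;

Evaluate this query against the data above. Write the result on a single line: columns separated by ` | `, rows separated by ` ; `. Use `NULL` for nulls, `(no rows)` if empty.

LEFT JOIN keeps every authors row; unmatched ones get NULL for books columns.
Group by authors.id and compute COUNT(b.id). COUNT(col) of an all-NULL group is 0.
  2: ids {17, 23, 28} → COUNT(b.id)=3
  5: ids {18, 19} → COUNT(b.id)=2
  9: ids {6, 9, 26, 27} → COUNT(b.id)=4

Eve | 3 ; Jun | 2 ; Sam | 4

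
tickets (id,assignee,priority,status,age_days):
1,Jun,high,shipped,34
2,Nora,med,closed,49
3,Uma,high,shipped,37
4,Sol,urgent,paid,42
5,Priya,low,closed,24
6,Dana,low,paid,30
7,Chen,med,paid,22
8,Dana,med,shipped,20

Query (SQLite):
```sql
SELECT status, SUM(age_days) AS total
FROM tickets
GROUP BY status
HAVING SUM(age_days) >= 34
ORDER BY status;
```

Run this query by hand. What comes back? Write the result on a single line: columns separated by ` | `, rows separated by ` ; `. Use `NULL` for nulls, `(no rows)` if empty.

Partition tickets by status; compute SUM(age_days) within each group.
HAVING: keep groups where SUM(age_days) >= 34.
  closed: ids {2, 5} → SUM(age_days)=73
  paid: ids {4, 6, 7} → SUM(age_days)=94
  shipped: ids {1, 3, 8} → SUM(age_days)=91

closed | 73 ; paid | 94 ; shipped | 91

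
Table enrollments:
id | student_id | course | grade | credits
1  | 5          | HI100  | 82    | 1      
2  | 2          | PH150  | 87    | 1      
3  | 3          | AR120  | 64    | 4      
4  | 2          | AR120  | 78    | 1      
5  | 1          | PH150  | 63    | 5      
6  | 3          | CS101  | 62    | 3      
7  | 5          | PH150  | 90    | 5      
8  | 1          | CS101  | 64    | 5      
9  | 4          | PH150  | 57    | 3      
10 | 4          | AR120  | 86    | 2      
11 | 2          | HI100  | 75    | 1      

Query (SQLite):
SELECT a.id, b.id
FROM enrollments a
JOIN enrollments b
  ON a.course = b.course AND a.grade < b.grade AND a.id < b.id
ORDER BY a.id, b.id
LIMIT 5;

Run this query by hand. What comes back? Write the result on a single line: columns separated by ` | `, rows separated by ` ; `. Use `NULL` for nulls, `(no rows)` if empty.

Pairs (a,b) with same course, a.grade < b.grade, a.id < b.id.
course groups: AR120:{3,4,10} CS101:{6,8} HI100:{1,11} PH150:{2,5,7,9}
Ordered by (a.id, b.id); first 5.

2 | 7 ; 3 | 4 ; 3 | 10 ; 4 | 10 ; 5 | 7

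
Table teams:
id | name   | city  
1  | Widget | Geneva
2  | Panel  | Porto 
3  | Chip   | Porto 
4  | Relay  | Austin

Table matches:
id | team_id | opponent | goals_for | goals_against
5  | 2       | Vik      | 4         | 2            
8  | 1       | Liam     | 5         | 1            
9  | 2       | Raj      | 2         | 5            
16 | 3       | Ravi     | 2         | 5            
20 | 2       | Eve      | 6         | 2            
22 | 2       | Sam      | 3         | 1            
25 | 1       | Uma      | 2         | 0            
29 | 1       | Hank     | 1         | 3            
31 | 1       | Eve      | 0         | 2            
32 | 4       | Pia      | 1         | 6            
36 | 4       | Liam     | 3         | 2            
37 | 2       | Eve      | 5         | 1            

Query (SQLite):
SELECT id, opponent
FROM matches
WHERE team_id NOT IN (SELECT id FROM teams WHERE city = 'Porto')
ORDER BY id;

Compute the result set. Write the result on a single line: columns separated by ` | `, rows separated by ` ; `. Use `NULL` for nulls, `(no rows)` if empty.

8 | Liam ; 25 | Uma ; 29 | Hank ; 31 | Eve ; 32 | Pia ; 36 | Liam

Inner query: teams.id where city = 'Porto'.
Outer: keep matches rows whose team_id is not in that set.
Inner query → {2, 3}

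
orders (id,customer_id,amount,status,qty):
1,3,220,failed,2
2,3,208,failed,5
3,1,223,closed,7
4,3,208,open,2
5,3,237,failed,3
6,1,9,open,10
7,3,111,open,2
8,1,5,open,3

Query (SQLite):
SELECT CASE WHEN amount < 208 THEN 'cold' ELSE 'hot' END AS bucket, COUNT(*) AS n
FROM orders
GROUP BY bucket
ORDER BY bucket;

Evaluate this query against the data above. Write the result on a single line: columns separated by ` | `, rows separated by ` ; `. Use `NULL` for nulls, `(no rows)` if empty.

Bucket rows by amount < 208 → 'cold' else 'hot'; count each bucket.

cold | 3 ; hot | 5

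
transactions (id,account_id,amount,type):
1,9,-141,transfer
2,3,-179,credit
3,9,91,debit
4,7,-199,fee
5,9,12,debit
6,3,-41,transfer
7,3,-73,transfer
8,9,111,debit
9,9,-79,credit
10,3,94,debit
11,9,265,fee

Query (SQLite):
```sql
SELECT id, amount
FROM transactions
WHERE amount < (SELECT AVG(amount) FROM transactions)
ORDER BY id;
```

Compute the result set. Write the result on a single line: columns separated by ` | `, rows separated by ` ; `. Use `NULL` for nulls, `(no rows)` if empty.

Scalar subquery: AVG(amount) over all transactions rows = -12.636364 (≈; comparison uses full precision).
Keep rows where amount < that value.

1 | -141 ; 2 | -179 ; 4 | -199 ; 6 | -41 ; 7 | -73 ; 9 | -79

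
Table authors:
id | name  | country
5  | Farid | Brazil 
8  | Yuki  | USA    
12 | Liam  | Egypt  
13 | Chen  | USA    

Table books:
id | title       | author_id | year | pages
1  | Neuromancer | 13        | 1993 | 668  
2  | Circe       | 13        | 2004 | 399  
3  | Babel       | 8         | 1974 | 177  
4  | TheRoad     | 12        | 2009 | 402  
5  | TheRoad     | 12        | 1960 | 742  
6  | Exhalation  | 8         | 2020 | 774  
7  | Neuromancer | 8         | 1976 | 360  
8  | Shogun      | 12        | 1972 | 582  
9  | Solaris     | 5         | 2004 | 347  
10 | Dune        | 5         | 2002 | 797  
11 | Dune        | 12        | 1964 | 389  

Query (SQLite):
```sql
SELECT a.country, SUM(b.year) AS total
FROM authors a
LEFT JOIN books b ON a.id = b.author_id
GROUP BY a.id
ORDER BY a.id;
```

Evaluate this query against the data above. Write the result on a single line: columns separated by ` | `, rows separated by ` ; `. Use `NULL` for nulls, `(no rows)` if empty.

Brazil | 4006 ; USA | 5970 ; Egypt | 7905 ; USA | 3997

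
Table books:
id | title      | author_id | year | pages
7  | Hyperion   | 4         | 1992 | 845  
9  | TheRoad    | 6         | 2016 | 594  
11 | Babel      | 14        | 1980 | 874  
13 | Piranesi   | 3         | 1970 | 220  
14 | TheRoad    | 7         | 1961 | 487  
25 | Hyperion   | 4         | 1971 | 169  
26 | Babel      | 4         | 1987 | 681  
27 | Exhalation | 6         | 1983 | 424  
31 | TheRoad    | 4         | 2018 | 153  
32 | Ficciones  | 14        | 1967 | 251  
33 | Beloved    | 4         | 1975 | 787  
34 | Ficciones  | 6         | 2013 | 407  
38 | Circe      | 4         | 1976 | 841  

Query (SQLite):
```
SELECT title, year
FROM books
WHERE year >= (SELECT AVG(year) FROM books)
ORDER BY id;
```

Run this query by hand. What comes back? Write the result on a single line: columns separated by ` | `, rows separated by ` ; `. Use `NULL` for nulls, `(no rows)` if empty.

Hyperion | 1992 ; TheRoad | 2016 ; Babel | 1987 ; TheRoad | 2018 ; Ficciones | 2013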